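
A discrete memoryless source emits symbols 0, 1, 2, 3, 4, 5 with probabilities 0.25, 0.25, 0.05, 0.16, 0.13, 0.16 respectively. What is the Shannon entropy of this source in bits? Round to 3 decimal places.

2.445 bits

H = −Σ pᵢ log₂ pᵢ.
−0.25·log₂(0.25) = 0.5000
−0.25·log₂(0.25) = 0.5000
−0.05·log₂(0.05) = 0.2161
−0.16·log₂(0.16) = 0.4230
−0.13·log₂(0.13) = 0.3826
−0.16·log₂(0.16) = 0.4230
Sum ≈ 2.4448 → 2.445 bits.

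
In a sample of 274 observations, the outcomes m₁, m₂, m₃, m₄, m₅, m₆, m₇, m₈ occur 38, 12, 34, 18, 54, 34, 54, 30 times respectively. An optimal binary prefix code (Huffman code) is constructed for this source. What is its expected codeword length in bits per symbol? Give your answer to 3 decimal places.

Probabilities are the counts divided by 274.
Repeatedly combine the two least-probable nodes; the expected code length is the sum of the merged weights.
merge 6/137 + 9/137 → 15/137
merge 15/137 + 15/137 → 30/137
merge 17/137 + 17/137 → 34/137
merge 19/137 + 27/137 → 46/137
merge 27/137 + 30/137 → 57/137
merge 34/137 + 46/137 → 80/137
merge 57/137 + 80/137 → 1
L = 15/137 + 30/137 + 34/137 + 46/137 + 57/137 + 80/137 + 1 = 399/137 ≈ 2.912 bits/symbol.

2.912 bits/symbol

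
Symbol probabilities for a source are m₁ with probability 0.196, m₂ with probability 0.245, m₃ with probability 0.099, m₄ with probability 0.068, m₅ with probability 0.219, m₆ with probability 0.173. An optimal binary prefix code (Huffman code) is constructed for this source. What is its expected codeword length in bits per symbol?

Repeatedly combine the two least-probable nodes; the expected code length is the sum of the merged weights.
merge 17/250 + 99/1000 → 167/1000
merge 167/1000 + 173/1000 → 17/50
merge 49/250 + 219/1000 → 83/200
merge 49/200 + 17/50 → 117/200
merge 83/200 + 117/200 → 1
L = 167/1000 + 17/50 + 83/200 + 117/200 + 1 = 2507/1000 = 2.507 bits/symbol.

2.507 bits/symbol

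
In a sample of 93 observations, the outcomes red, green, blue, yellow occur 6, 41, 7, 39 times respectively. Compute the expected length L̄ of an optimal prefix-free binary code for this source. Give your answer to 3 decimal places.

Probabilities are the counts divided by 93.
Repeatedly combine the two least-probable nodes; the expected code length is the sum of the merged weights.
merge 2/31 + 7/93 → 13/93
merge 13/93 + 13/31 → 52/93
merge 41/93 + 52/93 → 1
L = 13/93 + 52/93 + 1 = 158/93 ≈ 1.699 bits/symbol.

1.699 bits/symbol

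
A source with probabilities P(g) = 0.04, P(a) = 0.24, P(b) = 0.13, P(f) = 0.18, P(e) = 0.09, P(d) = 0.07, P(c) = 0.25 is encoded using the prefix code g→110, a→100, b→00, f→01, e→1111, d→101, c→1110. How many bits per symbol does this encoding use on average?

L̄ = Σ pᵢ·ℓᵢ = 0.04·3 + 0.24·3 + 0.13·2 + 0.18·2 + 0.09·4 + 0.07·3 + 0.25·4 = 3.03 bits/symbol.

3.03 bits/symbol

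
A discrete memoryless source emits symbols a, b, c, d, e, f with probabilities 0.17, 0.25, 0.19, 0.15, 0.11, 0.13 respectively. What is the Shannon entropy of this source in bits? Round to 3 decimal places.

2.533 bits

H = −Σ pᵢ log₂ pᵢ.
−0.17·log₂(0.17) = 0.4346
−0.25·log₂(0.25) = 0.5000
−0.19·log₂(0.19) = 0.4552
−0.15·log₂(0.15) = 0.4105
−0.11·log₂(0.11) = 0.3503
−0.13·log₂(0.13) = 0.3826
Sum ≈ 2.5333 → 2.533 bits.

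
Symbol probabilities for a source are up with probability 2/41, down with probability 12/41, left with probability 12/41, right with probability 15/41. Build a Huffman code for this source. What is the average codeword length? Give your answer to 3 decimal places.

Repeatedly combine the two least-probable nodes; the expected code length is the sum of the merged weights.
merge 2/41 + 12/41 → 14/41
merge 12/41 + 14/41 → 26/41
merge 15/41 + 26/41 → 1
L = 14/41 + 26/41 + 1 = 81/41 ≈ 1.976 bits/symbol.

1.976 bits/symbol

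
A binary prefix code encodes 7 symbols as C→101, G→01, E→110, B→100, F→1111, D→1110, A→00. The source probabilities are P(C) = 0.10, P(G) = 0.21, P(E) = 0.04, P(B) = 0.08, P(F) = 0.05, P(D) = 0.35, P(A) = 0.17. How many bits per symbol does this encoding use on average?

3.02 bits/symbol

L̄ = Σ pᵢ·ℓᵢ = 0.10·3 + 0.21·2 + 0.04·3 + 0.08·3 + 0.05·4 + 0.35·4 + 0.17·2 = 3.02 bits/symbol.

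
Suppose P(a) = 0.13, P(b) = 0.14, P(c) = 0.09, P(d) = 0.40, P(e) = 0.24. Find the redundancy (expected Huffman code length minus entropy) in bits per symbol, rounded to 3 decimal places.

Entropy H = −Σ p log₂ p ≈ 2.1153 bits.
Huffman merges: 9/100+13/100→11/50; 7/50+11/50→9/25; 6/25+9/25→3/5; 2/5+3/5→1. L = 109/50 ≈ 2.1800.
L − H = 2.1800 − 2.1153 = 0.065 bits.

0.065 bits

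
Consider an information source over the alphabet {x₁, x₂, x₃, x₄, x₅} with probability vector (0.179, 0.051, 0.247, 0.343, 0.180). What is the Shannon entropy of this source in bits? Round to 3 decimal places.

H = −Σ pᵢ log₂ pᵢ.
−0.179·log₂(0.179) = 0.4443
−0.051·log₂(0.051) = 0.2190
−0.247·log₂(0.247) = 0.4983
−0.343·log₂(0.343) = 0.5295
−0.180·log₂(0.180) = 0.4453
Sum ≈ 2.1363 → 2.136 bits.

2.136 bits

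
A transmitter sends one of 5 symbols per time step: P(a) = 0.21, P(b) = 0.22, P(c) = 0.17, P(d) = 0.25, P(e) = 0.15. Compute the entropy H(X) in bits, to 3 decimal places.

2.299 bits

H = −Σ pᵢ log₂ pᵢ.
−0.21·log₂(0.21) = 0.4728
−0.22·log₂(0.22) = 0.4806
−0.17·log₂(0.17) = 0.4346
−0.25·log₂(0.25) = 0.5000
−0.15·log₂(0.15) = 0.4105
Sum ≈ 2.2985 → 2.299 bits.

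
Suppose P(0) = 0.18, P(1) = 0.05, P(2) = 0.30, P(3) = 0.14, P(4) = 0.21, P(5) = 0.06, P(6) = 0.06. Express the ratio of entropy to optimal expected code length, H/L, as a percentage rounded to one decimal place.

98.0%

Entropy H = −Σ p log₂ p ≈ 2.5395 bits.
Huffman merges: 1/20+3/50→11/100; 3/50+11/100→17/100; 7/50+17/100→31/100; 9/50+21/100→39/100; 3/10+31/100→61/100; 39/100+61/100→1. L = 259/100 ≈ 2.5900.
Efficiency = H/L = 2.5395/2.5900 = 98.0%.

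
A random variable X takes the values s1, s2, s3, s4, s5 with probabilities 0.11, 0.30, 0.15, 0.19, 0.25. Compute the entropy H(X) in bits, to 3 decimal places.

H = −Σ pᵢ log₂ pᵢ.
−0.11·log₂(0.11) = 0.3503
−0.30·log₂(0.30) = 0.5211
−0.15·log₂(0.15) = 0.4105
−0.19·log₂(0.19) = 0.4552
−0.25·log₂(0.25) = 0.5000
Sum ≈ 2.2371 → 2.237 bits.

2.237 bits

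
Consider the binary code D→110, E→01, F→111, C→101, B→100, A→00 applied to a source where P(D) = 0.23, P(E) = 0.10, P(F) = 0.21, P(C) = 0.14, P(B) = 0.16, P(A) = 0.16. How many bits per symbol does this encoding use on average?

L̄ = Σ pᵢ·ℓᵢ = 0.23·3 + 0.10·2 + 0.21·3 + 0.14·3 + 0.16·3 + 0.16·2 = 2.74 bits/symbol.

2.74 bits/symbol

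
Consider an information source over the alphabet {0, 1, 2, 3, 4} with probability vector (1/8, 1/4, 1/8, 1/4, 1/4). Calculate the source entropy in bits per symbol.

2.25 bits

Each probability is a power of 1/2, so log₂(1/p) is an integer.
H = Σ p·log₂(1/p) = 1/8·3 + 1/4·2 + 1/8·3 + 1/4·2 + 1/4·2 = 2.25 bits.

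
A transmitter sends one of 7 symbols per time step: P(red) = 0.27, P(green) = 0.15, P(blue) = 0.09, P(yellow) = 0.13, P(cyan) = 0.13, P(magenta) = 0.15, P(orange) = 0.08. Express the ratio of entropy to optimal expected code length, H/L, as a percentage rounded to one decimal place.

98.9%

Entropy H = −Σ p log₂ p ≈ 2.7006 bits.
Huffman merges: 2/25+9/100→17/100; 13/100+13/100→13/50; 3/20+3/20→3/10; 17/100+13/50→43/100; 27/100+3/10→57/100; 43/100+57/100→1. L = 273/100 ≈ 2.7300.
Efficiency = H/L = 2.7006/2.7300 = 98.9%.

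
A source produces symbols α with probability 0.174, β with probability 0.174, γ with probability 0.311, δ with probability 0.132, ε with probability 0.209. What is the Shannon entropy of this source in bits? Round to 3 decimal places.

H = −Σ pᵢ log₂ pᵢ.
−0.174·log₂(0.174) = 0.4390
−0.174·log₂(0.174) = 0.4390
−0.311·log₂(0.311) = 0.5240
−0.132·log₂(0.132) = 0.3856
−0.209·log₂(0.209) = 0.4720
Sum ≈ 2.2596 → 2.260 bits.

2.260 bits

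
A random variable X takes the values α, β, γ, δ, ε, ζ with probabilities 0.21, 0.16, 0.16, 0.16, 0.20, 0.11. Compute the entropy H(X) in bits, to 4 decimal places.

2.5565 bits

H = −Σ pᵢ log₂ pᵢ.
−0.21·log₂(0.21) = 0.4728
−0.16·log₂(0.16) = 0.4230
−0.16·log₂(0.16) = 0.4230
−0.16·log₂(0.16) = 0.4230
−0.20·log₂(0.20) = 0.4644
−0.11·log₂(0.11) = 0.3503
Sum ≈ 2.5565 → 2.5565 bits.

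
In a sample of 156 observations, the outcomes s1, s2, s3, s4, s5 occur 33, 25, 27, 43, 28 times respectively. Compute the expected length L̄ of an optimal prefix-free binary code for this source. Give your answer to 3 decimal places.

2.333 bits/symbol

Probabilities are the counts divided by 156.
Repeatedly combine the two least-probable nodes; the expected code length is the sum of the merged weights.
merge 25/156 + 9/52 → 1/3
merge 7/39 + 11/52 → 61/156
merge 43/156 + 1/3 → 95/156
merge 61/156 + 95/156 → 1
L = 1/3 + 61/156 + 95/156 + 1 = 7/3 ≈ 2.333 bits/symbol.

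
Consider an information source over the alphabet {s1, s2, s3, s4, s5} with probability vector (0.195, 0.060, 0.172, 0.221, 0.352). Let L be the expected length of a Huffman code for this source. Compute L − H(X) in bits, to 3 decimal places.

0.080 bits

Entropy H = −Σ p log₂ p ≈ 2.1518 bits.
Huffman merges: 3/50+43/250→29/125; 39/200+221/1000→52/125; 29/125+44/125→73/125; 52/125+73/125→1. L = 279/125 ≈ 2.2320.
L − H = 2.2320 − 2.1518 = 0.080 bits.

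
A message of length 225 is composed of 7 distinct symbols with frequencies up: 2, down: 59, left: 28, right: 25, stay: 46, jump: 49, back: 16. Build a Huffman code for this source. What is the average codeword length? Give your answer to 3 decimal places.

Probabilities are the counts divided by 225.
Repeatedly combine the two least-probable nodes; the expected code length is the sum of the merged weights.
merge 2/225 + 16/225 → 2/25
merge 2/25 + 1/9 → 43/225
merge 28/225 + 43/225 → 71/225
merge 46/225 + 49/225 → 19/45
merge 59/225 + 71/225 → 26/45
merge 19/45 + 26/45 → 1
L = 2/25 + 43/225 + 71/225 + 19/45 + 26/45 + 1 = 194/75 ≈ 2.587 bits/symbol.

2.587 bits/symbol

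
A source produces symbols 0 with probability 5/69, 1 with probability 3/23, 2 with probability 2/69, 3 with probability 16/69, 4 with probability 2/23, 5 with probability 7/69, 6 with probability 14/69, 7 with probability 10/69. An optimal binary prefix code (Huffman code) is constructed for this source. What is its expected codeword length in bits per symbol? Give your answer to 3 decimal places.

Repeatedly combine the two least-probable nodes; the expected code length is the sum of the merged weights.
merge 2/69 + 5/69 → 7/69
merge 2/23 + 7/69 → 13/69
merge 7/69 + 3/23 → 16/69
merge 10/69 + 13/69 → 1/3
merge 14/69 + 16/69 → 10/23
merge 16/69 + 1/3 → 13/23
merge 10/23 + 13/23 → 1
L = 7/69 + 13/69 + 16/69 + 1/3 + 10/23 + 13/23 + 1 = 197/69 ≈ 2.855 bits/symbol.

2.855 bits/symbol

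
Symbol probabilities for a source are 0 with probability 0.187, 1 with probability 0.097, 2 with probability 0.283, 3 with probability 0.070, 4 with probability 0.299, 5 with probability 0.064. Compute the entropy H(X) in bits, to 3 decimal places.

2.337 bits

H = −Σ pᵢ log₂ pᵢ.
−0.187·log₂(0.187) = 0.4523
−0.097·log₂(0.097) = 0.3265
−0.283·log₂(0.283) = 0.5154
−0.070·log₂(0.070) = 0.2686
−0.299·log₂(0.299) = 0.5208
−0.064·log₂(0.064) = 0.2538
Sum ≈ 2.3374 → 2.337 bits.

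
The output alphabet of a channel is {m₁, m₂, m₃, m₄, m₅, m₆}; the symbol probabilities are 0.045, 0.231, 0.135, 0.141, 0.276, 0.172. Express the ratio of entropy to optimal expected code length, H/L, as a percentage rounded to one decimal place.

97.4%

Entropy H = −Σ p log₂ p ≈ 2.4276 bits.
Huffman merges: 9/200+27/200→9/50; 141/1000+43/250→313/1000; 9/50+231/1000→411/1000; 69/250+313/1000→589/1000; 411/1000+589/1000→1. L = 2493/1000 ≈ 2.4930.
Efficiency = H/L = 2.4276/2.4930 = 97.4%.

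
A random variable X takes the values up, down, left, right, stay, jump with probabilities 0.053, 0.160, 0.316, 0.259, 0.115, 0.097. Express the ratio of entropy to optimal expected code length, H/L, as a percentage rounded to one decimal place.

97.8%

Entropy H = −Σ p log₂ p ≈ 2.3629 bits.
Huffman merges: 53/1000+97/1000→3/20; 23/200+3/20→53/200; 4/25+259/1000→419/1000; 53/200+79/250→581/1000; 419/1000+581/1000→1. L = 483/200 ≈ 2.4150.
Efficiency = H/L = 2.3629/2.4150 = 97.8%.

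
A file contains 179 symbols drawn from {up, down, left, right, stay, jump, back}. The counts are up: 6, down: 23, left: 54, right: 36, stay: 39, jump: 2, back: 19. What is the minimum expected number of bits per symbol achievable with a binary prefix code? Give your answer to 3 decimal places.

Probabilities are the counts divided by 179.
Repeatedly combine the two least-probable nodes; the expected code length is the sum of the merged weights.
merge 2/179 + 6/179 → 8/179
merge 8/179 + 19/179 → 27/179
merge 23/179 + 27/179 → 50/179
merge 36/179 + 39/179 → 75/179
merge 50/179 + 54/179 → 104/179
merge 75/179 + 104/179 → 1
L = 8/179 + 27/179 + 50/179 + 75/179 + 104/179 + 1 = 443/179 ≈ 2.475 bits/symbol.

2.475 bits/symbol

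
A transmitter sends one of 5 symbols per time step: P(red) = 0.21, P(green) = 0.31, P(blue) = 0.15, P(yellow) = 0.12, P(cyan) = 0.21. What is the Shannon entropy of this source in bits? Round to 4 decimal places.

2.2471 bits

H = −Σ pᵢ log₂ pᵢ.
−0.21·log₂(0.21) = 0.4728
−0.31·log₂(0.31) = 0.5238
−0.15·log₂(0.15) = 0.4105
−0.12·log₂(0.12) = 0.3671
−0.21·log₂(0.21) = 0.4728
Sum ≈ 2.2471 → 2.2471 bits.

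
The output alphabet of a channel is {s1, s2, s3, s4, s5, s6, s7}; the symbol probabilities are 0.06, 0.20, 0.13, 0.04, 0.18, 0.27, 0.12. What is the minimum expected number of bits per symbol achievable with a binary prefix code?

Repeatedly combine the two least-probable nodes; the expected code length is the sum of the merged weights.
merge 1/25 + 3/50 → 1/10
merge 1/10 + 3/25 → 11/50
merge 13/100 + 9/50 → 31/100
merge 1/5 + 11/50 → 21/50
merge 27/100 + 31/100 → 29/50
merge 21/50 + 29/50 → 1
L = 1/10 + 11/50 + 31/100 + 21/50 + 29/50 + 1 = 263/100 = 2.63 bits/symbol.

2.63 bits/symbol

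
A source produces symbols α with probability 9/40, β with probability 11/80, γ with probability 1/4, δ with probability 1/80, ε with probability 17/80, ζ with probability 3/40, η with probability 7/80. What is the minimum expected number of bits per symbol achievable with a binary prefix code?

Repeatedly combine the two least-probable nodes; the expected code length is the sum of the merged weights.
merge 1/80 + 3/40 → 7/80
merge 7/80 + 7/80 → 7/40
merge 11/80 + 7/40 → 5/16
merge 17/80 + 9/40 → 7/16
merge 1/4 + 5/16 → 9/16
merge 7/16 + 9/16 → 1
L = 7/80 + 7/40 + 5/16 + 7/16 + 9/16 + 1 = 103/40 = 2.575 bits/symbol.

2.575 bits/symbol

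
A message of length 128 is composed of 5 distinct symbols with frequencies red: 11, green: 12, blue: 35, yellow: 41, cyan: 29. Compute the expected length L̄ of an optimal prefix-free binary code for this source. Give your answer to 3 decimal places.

Probabilities are the counts divided by 128.
Repeatedly combine the two least-probable nodes; the expected code length is the sum of the merged weights.
merge 11/128 + 3/32 → 23/128
merge 23/128 + 29/128 → 13/32
merge 35/128 + 41/128 → 19/32
merge 13/32 + 19/32 → 1
L = 23/128 + 13/32 + 19/32 + 1 = 279/128 ≈ 2.180 bits/symbol.

2.180 bits/symbol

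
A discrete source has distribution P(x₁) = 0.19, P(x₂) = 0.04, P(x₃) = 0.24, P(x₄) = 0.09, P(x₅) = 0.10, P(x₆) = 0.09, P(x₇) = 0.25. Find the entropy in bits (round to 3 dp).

2.593 bits

H = −Σ pᵢ log₂ pᵢ.
−0.19·log₂(0.19) = 0.4552
−0.04·log₂(0.04) = 0.1858
−0.24·log₂(0.24) = 0.4941
−0.09·log₂(0.09) = 0.3127
−0.10·log₂(0.10) = 0.3322
−0.09·log₂(0.09) = 0.3127
−0.25·log₂(0.25) = 0.5000
Sum ≈ 2.5926 → 2.593 bits.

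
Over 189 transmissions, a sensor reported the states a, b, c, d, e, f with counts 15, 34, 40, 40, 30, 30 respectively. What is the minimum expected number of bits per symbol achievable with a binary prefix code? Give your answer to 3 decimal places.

Probabilities are the counts divided by 189.
Repeatedly combine the two least-probable nodes; the expected code length is the sum of the merged weights.
merge 5/63 + 10/63 → 5/21
merge 10/63 + 34/189 → 64/189
merge 40/189 + 40/189 → 80/189
merge 5/21 + 64/189 → 109/189
merge 80/189 + 109/189 → 1
L = 5/21 + 64/189 + 80/189 + 109/189 + 1 = 487/189 ≈ 2.577 bits/symbol.

2.577 bits/symbol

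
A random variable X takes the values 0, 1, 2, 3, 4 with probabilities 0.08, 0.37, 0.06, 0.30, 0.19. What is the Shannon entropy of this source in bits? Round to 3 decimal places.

2.042 bits

H = −Σ pᵢ log₂ pᵢ.
−0.08·log₂(0.08) = 0.2915
−0.37·log₂(0.37) = 0.5307
−0.06·log₂(0.06) = 0.2435
−0.30·log₂(0.30) = 0.5211
−0.19·log₂(0.19) = 0.4552
Sum ≈ 2.0421 → 2.042 bits.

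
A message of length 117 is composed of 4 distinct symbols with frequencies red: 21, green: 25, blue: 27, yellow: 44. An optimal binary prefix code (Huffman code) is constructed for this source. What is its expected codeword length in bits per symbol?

2 bits/symbol

Probabilities are the counts divided by 117.
Repeatedly combine the two least-probable nodes; the expected code length is the sum of the merged weights.
merge 7/39 + 25/117 → 46/117
merge 3/13 + 44/117 → 71/117
merge 46/117 + 71/117 → 1
L = 46/117 + 71/117 + 1 = 2 bits/symbol.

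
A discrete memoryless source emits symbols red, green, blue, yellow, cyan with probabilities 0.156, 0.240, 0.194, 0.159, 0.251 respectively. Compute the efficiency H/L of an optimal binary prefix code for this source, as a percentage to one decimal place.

99.1%

Entropy H = −Σ p log₂ p ≈ 2.2936 bits.
Huffman merges: 39/250+159/1000→63/200; 97/500+6/25→217/500; 251/1000+63/200→283/500; 217/500+283/500→1. L = 463/200 ≈ 2.3150.
Efficiency = H/L = 2.2936/2.3150 = 99.1%.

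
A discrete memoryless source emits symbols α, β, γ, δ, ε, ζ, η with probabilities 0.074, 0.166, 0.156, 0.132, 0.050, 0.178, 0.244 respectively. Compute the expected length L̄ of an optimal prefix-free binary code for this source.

2.702 bits/symbol

Repeatedly combine the two least-probable nodes; the expected code length is the sum of the merged weights.
merge 1/20 + 37/500 → 31/250
merge 31/250 + 33/250 → 32/125
merge 39/250 + 83/500 → 161/500
merge 89/500 + 61/250 → 211/500
merge 32/125 + 161/500 → 289/500
merge 211/500 + 289/500 → 1
L = 31/250 + 32/125 + 161/500 + 211/500 + 289/500 + 1 = 1351/500 = 2.702 bits/symbol.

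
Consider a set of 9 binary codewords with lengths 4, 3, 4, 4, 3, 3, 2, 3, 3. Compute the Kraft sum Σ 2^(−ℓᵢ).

1.0625

With common denominator 2^4 = 16: Σ 2^(−ℓᵢ) = 1/16 + 2/16 + 1/16 + 1/16 + 2/16 + 2/16 + 4/16 + 2/16 + 2/16 = 17/16 = 1.0625.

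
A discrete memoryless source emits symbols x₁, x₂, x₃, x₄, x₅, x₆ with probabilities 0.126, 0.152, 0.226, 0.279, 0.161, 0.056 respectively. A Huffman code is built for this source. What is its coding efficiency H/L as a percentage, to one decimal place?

98.0%

Entropy H = −Σ p log₂ p ≈ 2.4455 bits.
Huffman merges: 7/125+63/500→91/500; 19/125+161/1000→313/1000; 91/500+113/500→51/125; 279/1000+313/1000→74/125; 51/125+74/125→1. L = 499/200 ≈ 2.4950.
Efficiency = H/L = 2.4455/2.4950 = 98.0%.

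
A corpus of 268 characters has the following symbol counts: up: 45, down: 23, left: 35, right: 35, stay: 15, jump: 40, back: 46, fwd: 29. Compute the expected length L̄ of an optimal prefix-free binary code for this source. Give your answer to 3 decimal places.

2.970 bits/symbol

Probabilities are the counts divided by 268.
Repeatedly combine the two least-probable nodes; the expected code length is the sum of the merged weights.
merge 15/268 + 23/268 → 19/134
merge 29/268 + 35/268 → 16/67
merge 35/268 + 19/134 → 73/268
merge 10/67 + 45/268 → 85/268
merge 23/134 + 16/67 → 55/134
merge 73/268 + 85/268 → 79/134
merge 55/134 + 79/134 → 1
L = 19/134 + 16/67 + 73/268 + 85/268 + 55/134 + 79/134 + 1 = 199/67 ≈ 2.970 bits/symbol.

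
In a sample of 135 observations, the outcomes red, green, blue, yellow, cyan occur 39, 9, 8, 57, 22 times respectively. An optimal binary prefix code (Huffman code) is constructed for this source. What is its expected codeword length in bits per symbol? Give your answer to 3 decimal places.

1.993 bits/symbol

Probabilities are the counts divided by 135.
Repeatedly combine the two least-probable nodes; the expected code length is the sum of the merged weights.
merge 8/135 + 1/15 → 17/135
merge 17/135 + 22/135 → 13/45
merge 13/45 + 13/45 → 26/45
merge 19/45 + 26/45 → 1
L = 17/135 + 13/45 + 26/45 + 1 = 269/135 ≈ 1.993 bits/symbol.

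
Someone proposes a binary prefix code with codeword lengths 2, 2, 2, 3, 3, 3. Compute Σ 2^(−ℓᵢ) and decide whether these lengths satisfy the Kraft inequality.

1.125; no

With common denominator 2^3 = 8: Σ 2^(−ℓᵢ) = 2/8 + 2/8 + 2/8 + 1/8 + 1/8 + 1/8 = 9/8 = 1.125.
Kraft's inequality requires Σ ≤ 1; here Σ = 1.125 > 1, so no such prefix code exists.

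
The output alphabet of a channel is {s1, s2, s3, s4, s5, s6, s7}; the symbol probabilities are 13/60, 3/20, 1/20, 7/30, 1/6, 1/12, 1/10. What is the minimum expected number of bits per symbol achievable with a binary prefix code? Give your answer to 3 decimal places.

Repeatedly combine the two least-probable nodes; the expected code length is the sum of the merged weights.
merge 1/20 + 1/12 → 2/15
merge 1/10 + 2/15 → 7/30
merge 3/20 + 1/6 → 19/60
merge 13/60 + 7/30 → 9/20
merge 7/30 + 19/60 → 11/20
merge 9/20 + 11/20 → 1
L = 2/15 + 7/30 + 19/60 + 9/20 + 11/20 + 1 = 161/60 ≈ 2.683 bits/symbol.

2.683 bits/symbol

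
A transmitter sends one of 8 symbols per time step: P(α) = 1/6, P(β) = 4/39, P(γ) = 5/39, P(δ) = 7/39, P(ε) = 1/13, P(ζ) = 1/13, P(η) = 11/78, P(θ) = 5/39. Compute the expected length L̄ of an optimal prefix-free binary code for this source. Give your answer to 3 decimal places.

Repeatedly combine the two least-probable nodes; the expected code length is the sum of the merged weights.
merge 1/13 + 1/13 → 2/13
merge 4/39 + 5/39 → 3/13
merge 5/39 + 11/78 → 7/26
merge 2/13 + 1/6 → 25/78
merge 7/39 + 3/13 → 16/39
merge 7/26 + 25/78 → 23/39
merge 16/39 + 23/39 → 1
L = 2/13 + 3/13 + 7/26 + 25/78 + 16/39 + 23/39 + 1 = 116/39 ≈ 2.974 bits/symbol.

2.974 bits/symbol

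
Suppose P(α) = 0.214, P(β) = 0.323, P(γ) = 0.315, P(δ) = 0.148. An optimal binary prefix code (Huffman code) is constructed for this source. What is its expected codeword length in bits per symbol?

2 bits/symbol

Repeatedly combine the two least-probable nodes; the expected code length is the sum of the merged weights.
merge 37/250 + 107/500 → 181/500
merge 63/200 + 323/1000 → 319/500
merge 181/500 + 319/500 → 1
L = 181/500 + 319/500 + 1 = 2 bits/symbol.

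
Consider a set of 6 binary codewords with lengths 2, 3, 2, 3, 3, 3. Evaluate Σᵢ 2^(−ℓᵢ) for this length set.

1

With common denominator 2^3 = 8: Σ 2^(−ℓᵢ) = 2/8 + 1/8 + 2/8 + 1/8 + 1/8 + 1/8 = 8/8 = 1.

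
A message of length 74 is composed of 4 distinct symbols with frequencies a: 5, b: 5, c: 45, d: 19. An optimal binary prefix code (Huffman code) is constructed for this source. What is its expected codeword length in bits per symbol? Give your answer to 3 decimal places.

Probabilities are the counts divided by 74.
Repeatedly combine the two least-probable nodes; the expected code length is the sum of the merged weights.
merge 5/74 + 5/74 → 5/37
merge 5/37 + 19/74 → 29/74
merge 29/74 + 45/74 → 1
L = 5/37 + 29/74 + 1 = 113/74 ≈ 1.527 bits/symbol.

1.527 bits/symbol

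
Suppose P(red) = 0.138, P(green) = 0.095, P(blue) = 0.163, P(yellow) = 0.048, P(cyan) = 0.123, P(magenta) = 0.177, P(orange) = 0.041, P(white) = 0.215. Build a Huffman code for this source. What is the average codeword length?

Repeatedly combine the two least-probable nodes; the expected code length is the sum of the merged weights.
merge 41/1000 + 6/125 → 89/1000
merge 89/1000 + 19/200 → 23/125
merge 123/1000 + 69/500 → 261/1000
merge 163/1000 + 177/1000 → 17/50
merge 23/125 + 43/200 → 399/1000
merge 261/1000 + 17/50 → 601/1000
merge 399/1000 + 601/1000 → 1
L = 89/1000 + 23/125 + 261/1000 + 17/50 + 399/1000 + 601/1000 + 1 = 1437/500 = 2.874 bits/symbol.

2.874 bits/symbol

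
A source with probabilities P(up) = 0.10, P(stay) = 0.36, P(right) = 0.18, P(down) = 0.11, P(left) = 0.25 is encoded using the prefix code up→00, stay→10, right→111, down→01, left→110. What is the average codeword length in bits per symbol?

2.43 bits/symbol

L̄ = Σ pᵢ·ℓᵢ = 0.10·2 + 0.36·2 + 0.18·3 + 0.11·2 + 0.25·3 = 2.43 bits/symbol.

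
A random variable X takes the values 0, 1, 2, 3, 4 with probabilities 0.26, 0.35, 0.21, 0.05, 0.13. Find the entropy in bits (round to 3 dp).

2.107 bits

H = −Σ pᵢ log₂ pᵢ.
−0.26·log₂(0.26) = 0.5053
−0.35·log₂(0.35) = 0.5301
−0.21·log₂(0.21) = 0.4728
−0.05·log₂(0.05) = 0.2161
−0.13·log₂(0.13) = 0.3826
Sum ≈ 2.1070 → 2.107 bits.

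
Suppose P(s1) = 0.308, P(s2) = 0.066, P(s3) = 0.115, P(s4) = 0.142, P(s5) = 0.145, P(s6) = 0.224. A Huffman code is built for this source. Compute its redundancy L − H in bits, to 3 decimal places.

0.040 bits

Entropy H = −Σ p log₂ p ≈ 2.4283 bits.
Huffman merges: 33/500+23/200→181/1000; 71/500+29/200→287/1000; 181/1000+28/125→81/200; 287/1000+77/250→119/200; 81/200+119/200→1. L = 617/250 ≈ 2.4680.
L − H = 2.4680 − 2.4283 = 0.040 bits.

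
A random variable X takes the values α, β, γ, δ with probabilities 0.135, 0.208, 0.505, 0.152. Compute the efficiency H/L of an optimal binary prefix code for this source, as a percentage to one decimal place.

99.4%

Entropy H = −Σ p log₂ p ≈ 1.7721 bits.
Huffman merges: 27/200+19/125→287/1000; 26/125+287/1000→99/200; 99/200+101/200→1. L = 891/500 ≈ 1.7820.
Efficiency = H/L = 1.7721/1.7820 = 99.4%.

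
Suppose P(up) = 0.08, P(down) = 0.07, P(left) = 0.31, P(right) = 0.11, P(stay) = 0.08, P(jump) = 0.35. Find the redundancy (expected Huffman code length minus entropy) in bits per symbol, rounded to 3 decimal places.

0.074 bits

Entropy H = −Σ p log₂ p ≈ 2.2558 bits.
Huffman merges: 7/100+2/25→3/20; 2/25+11/100→19/100; 3/20+19/100→17/50; 31/100+17/50→13/20; 7/20+13/20→1. L = 233/100 ≈ 2.3300.
L − H = 2.3300 − 2.2558 = 0.074 bits.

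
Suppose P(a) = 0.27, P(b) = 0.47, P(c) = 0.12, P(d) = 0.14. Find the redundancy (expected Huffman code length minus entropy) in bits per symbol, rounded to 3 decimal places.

0.004 bits

Entropy H = −Σ p log₂ p ≈ 1.7862 bits.
Huffman merges: 3/25+7/50→13/50; 13/50+27/100→53/100; 47/100+53/100→1. L = 179/100 ≈ 1.7900.
L − H = 1.7900 − 1.7862 = 0.004 bits.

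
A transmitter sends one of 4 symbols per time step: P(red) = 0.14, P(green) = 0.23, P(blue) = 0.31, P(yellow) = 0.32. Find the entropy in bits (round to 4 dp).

H = −Σ pᵢ log₂ pᵢ.
−0.14·log₂(0.14) = 0.3971
−0.23·log₂(0.23) = 0.4877
−0.31·log₂(0.31) = 0.5238
−0.32·log₂(0.32) = 0.5260
Sum ≈ 1.9346 → 1.9346 bits.

1.9346 bits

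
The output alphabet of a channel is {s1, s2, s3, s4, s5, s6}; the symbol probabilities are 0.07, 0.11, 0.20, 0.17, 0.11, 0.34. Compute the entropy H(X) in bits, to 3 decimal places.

2.397 bits

H = −Σ pᵢ log₂ pᵢ.
−0.07·log₂(0.07) = 0.2686
−0.11·log₂(0.11) = 0.3503
−0.20·log₂(0.20) = 0.4644
−0.17·log₂(0.17) = 0.4346
−0.11·log₂(0.11) = 0.3503
−0.34·log₂(0.34) = 0.5292
Sum ≈ 2.3973 → 2.397 bits.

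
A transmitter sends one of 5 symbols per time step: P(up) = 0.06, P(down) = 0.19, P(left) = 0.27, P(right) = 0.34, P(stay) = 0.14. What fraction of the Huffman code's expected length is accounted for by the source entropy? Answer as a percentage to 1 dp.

Entropy H = −Σ p log₂ p ≈ 2.1351 bits.
Huffman merges: 3/50+7/50→1/5; 19/100+1/5→39/100; 27/100+17/50→61/100; 39/100+61/100→1. L = 11/5 ≈ 2.2000.
Efficiency = H/L = 2.1351/2.2000 = 97.0%.

97.0%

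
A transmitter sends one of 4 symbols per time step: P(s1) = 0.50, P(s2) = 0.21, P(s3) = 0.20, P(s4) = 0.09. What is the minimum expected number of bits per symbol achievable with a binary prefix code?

Repeatedly combine the two least-probable nodes; the expected code length is the sum of the merged weights.
merge 9/100 + 1/5 → 29/100
merge 21/100 + 29/100 → 1/2
merge 1/2 + 1/2 → 1
L = 29/100 + 1/2 + 1 = 179/100 = 1.79 bits/symbol.

1.79 bits/symbol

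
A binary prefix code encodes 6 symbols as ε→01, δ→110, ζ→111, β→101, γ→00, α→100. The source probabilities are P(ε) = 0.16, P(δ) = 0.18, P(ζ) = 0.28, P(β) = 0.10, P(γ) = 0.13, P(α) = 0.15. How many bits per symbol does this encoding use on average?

2.71 bits/symbol

L̄ = Σ pᵢ·ℓᵢ = 0.16·2 + 0.18·3 + 0.28·3 + 0.10·3 + 0.13·2 + 0.15·3 = 2.71 bits/symbol.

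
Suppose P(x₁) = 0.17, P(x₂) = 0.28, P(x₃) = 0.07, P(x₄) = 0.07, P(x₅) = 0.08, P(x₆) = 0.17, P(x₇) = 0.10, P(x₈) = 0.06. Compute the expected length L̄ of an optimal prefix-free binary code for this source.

2.83 bits/symbol

Repeatedly combine the two least-probable nodes; the expected code length is the sum of the merged weights.
merge 3/50 + 7/100 → 13/100
merge 7/100 + 2/25 → 3/20
merge 1/10 + 13/100 → 23/100
merge 3/20 + 17/100 → 8/25
merge 17/100 + 23/100 → 2/5
merge 7/25 + 8/25 → 3/5
merge 2/5 + 3/5 → 1
L = 13/100 + 3/20 + 23/100 + 8/25 + 2/5 + 3/5 + 1 = 283/100 = 2.83 bits/symbol.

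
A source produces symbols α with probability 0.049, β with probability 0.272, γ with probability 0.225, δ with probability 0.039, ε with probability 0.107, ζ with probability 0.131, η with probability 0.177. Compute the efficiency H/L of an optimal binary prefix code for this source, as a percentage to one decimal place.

98.9%

Entropy H = −Σ p log₂ p ≈ 2.5622 bits.
Huffman merges: 39/1000+49/1000→11/125; 11/125+107/1000→39/200; 131/1000+177/1000→77/250; 39/200+9/40→21/50; 34/125+77/250→29/50; 21/50+29/50→1. L = 2591/1000 ≈ 2.5910.
Efficiency = H/L = 2.5622/2.5910 = 98.9%.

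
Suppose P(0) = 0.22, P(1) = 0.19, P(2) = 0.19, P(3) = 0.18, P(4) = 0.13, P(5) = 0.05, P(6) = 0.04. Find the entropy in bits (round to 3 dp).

2.621 bits

H = −Σ pᵢ log₂ pᵢ.
−0.22·log₂(0.22) = 0.4806
−0.19·log₂(0.19) = 0.4552
−0.19·log₂(0.19) = 0.4552
−0.18·log₂(0.18) = 0.4453
−0.13·log₂(0.13) = 0.3826
−0.05·log₂(0.05) = 0.2161
−0.04·log₂(0.04) = 0.1858
Sum ≈ 2.6208 → 2.621 bits.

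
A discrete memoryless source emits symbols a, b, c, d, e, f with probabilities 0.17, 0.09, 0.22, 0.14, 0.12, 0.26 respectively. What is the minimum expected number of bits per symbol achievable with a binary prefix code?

Repeatedly combine the two least-probable nodes; the expected code length is the sum of the merged weights.
merge 9/100 + 3/25 → 21/100
merge 7/50 + 17/100 → 31/100
merge 21/100 + 11/50 → 43/100
merge 13/50 + 31/100 → 57/100
merge 43/100 + 57/100 → 1
L = 21/100 + 31/100 + 43/100 + 57/100 + 1 = 63/25 = 2.52 bits/symbol.

2.52 bits/symbol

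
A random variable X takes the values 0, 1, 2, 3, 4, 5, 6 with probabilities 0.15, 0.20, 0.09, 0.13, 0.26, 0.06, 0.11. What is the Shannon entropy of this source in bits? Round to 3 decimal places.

2.669 bits

H = −Σ pᵢ log₂ pᵢ.
−0.15·log₂(0.15) = 0.4105
−0.20·log₂(0.20) = 0.4644
−0.09·log₂(0.09) = 0.3127
−0.13·log₂(0.13) = 0.3826
−0.26·log₂(0.26) = 0.5053
−0.06·log₂(0.06) = 0.2435
−0.11·log₂(0.11) = 0.3503
Sum ≈ 2.6693 → 2.669 bits.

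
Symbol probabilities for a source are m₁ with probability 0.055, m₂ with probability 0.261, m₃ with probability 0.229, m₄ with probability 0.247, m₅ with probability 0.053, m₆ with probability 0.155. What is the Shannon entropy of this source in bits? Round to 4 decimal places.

2.3627 bits

H = −Σ pᵢ log₂ pᵢ.
−0.055·log₂(0.055) = 0.2301
−0.261·log₂(0.261) = 0.5058
−0.229·log₂(0.229) = 0.4870
−0.247·log₂(0.247) = 0.4983
−0.053·log₂(0.053) = 0.2246
−0.155·log₂(0.155) = 0.4169
Sum ≈ 2.3627 → 2.3627 bits.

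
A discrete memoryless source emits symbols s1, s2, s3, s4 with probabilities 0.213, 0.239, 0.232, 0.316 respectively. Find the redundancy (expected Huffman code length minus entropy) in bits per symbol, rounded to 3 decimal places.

Entropy H = −Σ p log₂ p ≈ 1.9829 bits.
Huffman merges: 213/1000+29/125→89/200; 239/1000+79/250→111/200; 89/200+111/200→1. L = 2 ≈ 2.0000.
L − H = 2.0000 − 1.9829 = 0.017 bits.

0.017 bits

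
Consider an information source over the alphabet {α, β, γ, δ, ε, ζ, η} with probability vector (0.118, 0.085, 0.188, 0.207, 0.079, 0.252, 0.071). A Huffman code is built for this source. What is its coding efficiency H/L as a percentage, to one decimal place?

98.5%

Entropy H = −Σ p log₂ p ≈ 2.6511 bits.
Huffman merges: 71/1000+79/1000→3/20; 17/200+59/500→203/1000; 3/20+47/250→169/500; 203/1000+207/1000→41/100; 63/250+169/500→59/100; 41/100+59/100→1. L = 2691/1000 ≈ 2.6910.
Efficiency = H/L = 2.6511/2.6910 = 98.5%.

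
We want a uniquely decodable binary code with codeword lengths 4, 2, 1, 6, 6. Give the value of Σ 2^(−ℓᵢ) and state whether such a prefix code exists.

0.84375; yes

With common denominator 2^6 = 64: Σ 2^(−ℓᵢ) = 4/64 + 16/64 + 32/64 + 1/64 + 1/64 = 54/64 = 0.84375.
Kraft's inequality requires Σ ≤ 1; here Σ = 0.84375 ≤ 1, so such a prefix code exists.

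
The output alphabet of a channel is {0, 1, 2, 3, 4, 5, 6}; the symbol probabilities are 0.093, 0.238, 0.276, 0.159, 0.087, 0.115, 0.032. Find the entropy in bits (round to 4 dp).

H = −Σ pᵢ log₂ pᵢ.
−0.093·log₂(0.093) = 0.3187
−0.238·log₂(0.238) = 0.4929
−0.276·log₂(0.276) = 0.5126
−0.159·log₂(0.159) = 0.4218
−0.087·log₂(0.087) = 0.3065
−0.115·log₂(0.115) = 0.3588
−0.032·log₂(0.032) = 0.1589
Sum ≈ 2.5702 → 2.5702 bits.

2.5702 bits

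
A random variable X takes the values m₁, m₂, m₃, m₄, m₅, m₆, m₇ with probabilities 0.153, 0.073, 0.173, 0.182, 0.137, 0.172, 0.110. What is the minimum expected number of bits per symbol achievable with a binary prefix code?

2.818 bits/symbol

Repeatedly combine the two least-probable nodes; the expected code length is the sum of the merged weights.
merge 73/1000 + 11/100 → 183/1000
merge 137/1000 + 153/1000 → 29/100
merge 43/250 + 173/1000 → 69/200
merge 91/500 + 183/1000 → 73/200
merge 29/100 + 69/200 → 127/200
merge 73/200 + 127/200 → 1
L = 183/1000 + 29/100 + 69/200 + 73/200 + 127/200 + 1 = 1409/500 = 2.818 bits/symbol.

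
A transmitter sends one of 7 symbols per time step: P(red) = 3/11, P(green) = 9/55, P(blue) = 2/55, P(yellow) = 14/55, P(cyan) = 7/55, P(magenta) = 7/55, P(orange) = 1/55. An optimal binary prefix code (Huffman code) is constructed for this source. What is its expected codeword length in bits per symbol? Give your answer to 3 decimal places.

2.527 bits/symbol

Repeatedly combine the two least-probable nodes; the expected code length is the sum of the merged weights.
merge 1/55 + 2/55 → 3/55
merge 3/55 + 7/55 → 2/11
merge 7/55 + 9/55 → 16/55
merge 2/11 + 14/55 → 24/55
merge 3/11 + 16/55 → 31/55
merge 24/55 + 31/55 → 1
L = 3/55 + 2/11 + 16/55 + 24/55 + 31/55 + 1 = 139/55 ≈ 2.527 bits/symbol.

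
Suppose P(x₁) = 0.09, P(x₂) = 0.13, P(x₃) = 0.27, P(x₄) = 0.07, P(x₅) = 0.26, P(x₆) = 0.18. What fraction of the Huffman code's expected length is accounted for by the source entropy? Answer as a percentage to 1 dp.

99.0%

Entropy H = −Σ p log₂ p ≈ 2.4245 bits.
Huffman merges: 7/100+9/100→4/25; 13/100+4/25→29/100; 9/50+13/50→11/25; 27/100+29/100→14/25; 11/25+14/25→1. L = 49/20 ≈ 2.4500.
Efficiency = H/L = 2.4245/2.4500 = 99.0%.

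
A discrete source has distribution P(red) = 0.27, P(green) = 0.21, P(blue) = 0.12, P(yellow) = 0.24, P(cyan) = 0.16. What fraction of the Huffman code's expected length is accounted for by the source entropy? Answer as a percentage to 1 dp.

99.4%

Entropy H = −Σ p log₂ p ≈ 2.2671 bits.
Huffman merges: 3/25+4/25→7/25; 21/100+6/25→9/20; 27/100+7/25→11/20; 9/20+11/20→1. L = 57/25 ≈ 2.2800.
Efficiency = H/L = 2.2671/2.2800 = 99.4%.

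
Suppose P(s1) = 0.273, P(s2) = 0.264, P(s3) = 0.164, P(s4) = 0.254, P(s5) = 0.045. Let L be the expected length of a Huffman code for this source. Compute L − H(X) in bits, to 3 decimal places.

0.059 bits

Entropy H = −Σ p log₂ p ≈ 2.1498 bits.
Huffman merges: 9/200+41/250→209/1000; 209/1000+127/500→463/1000; 33/125+273/1000→537/1000; 463/1000+537/1000→1. L = 2209/1000 ≈ 2.2090.
L − H = 2.2090 − 2.1498 = 0.059 bits.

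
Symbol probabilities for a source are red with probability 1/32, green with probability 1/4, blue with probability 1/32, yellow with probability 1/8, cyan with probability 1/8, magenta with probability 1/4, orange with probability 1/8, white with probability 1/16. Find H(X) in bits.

2.6875 bits

Each probability is a power of 1/2, so log₂(1/p) is an integer.
H = Σ p·log₂(1/p) = 1/32·5 + 1/4·2 + 1/32·5 + 1/8·3 + 1/8·3 + 1/4·2 + 1/8·3 + 1/16·4 = 2.6875 bits.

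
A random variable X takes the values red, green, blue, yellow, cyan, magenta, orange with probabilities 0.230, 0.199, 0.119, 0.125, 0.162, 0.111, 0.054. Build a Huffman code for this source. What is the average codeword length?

2.736 bits/symbol

Repeatedly combine the two least-probable nodes; the expected code length is the sum of the merged weights.
merge 27/500 + 111/1000 → 33/200
merge 119/1000 + 1/8 → 61/250
merge 81/500 + 33/200 → 327/1000
merge 199/1000 + 23/100 → 429/1000
merge 61/250 + 327/1000 → 571/1000
merge 429/1000 + 571/1000 → 1
L = 33/200 + 61/250 + 327/1000 + 429/1000 + 571/1000 + 1 = 342/125 = 2.736 bits/symbol.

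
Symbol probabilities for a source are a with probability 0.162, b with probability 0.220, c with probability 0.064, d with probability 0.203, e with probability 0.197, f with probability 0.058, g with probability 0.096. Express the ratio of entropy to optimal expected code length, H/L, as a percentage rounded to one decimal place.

Entropy H = −Σ p log₂ p ≈ 2.6513 bits.
Huffman merges: 29/500+8/125→61/500; 12/125+61/500→109/500; 81/500+197/1000→359/1000; 203/1000+109/500→421/1000; 11/50+359/1000→579/1000; 421/1000+579/1000→1. L = 2699/1000 ≈ 2.6990.
Efficiency = H/L = 2.6513/2.6990 = 98.2%.

98.2%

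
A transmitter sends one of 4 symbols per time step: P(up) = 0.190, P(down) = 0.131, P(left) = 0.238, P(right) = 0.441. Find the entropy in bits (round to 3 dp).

1.853 bits

H = −Σ pᵢ log₂ pᵢ.
−0.190·log₂(0.190) = 0.4552
−0.131·log₂(0.131) = 0.3841
−0.238·log₂(0.238) = 0.4929
−0.441·log₂(0.441) = 0.5209
Sum ≈ 1.8531 → 1.853 bits.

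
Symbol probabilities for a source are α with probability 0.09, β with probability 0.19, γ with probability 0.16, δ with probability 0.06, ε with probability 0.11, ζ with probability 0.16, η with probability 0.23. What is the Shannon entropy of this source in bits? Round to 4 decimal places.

H = −Σ pᵢ log₂ pᵢ.
−0.09·log₂(0.09) = 0.3127
−0.19·log₂(0.19) = 0.4552
−0.16·log₂(0.16) = 0.4230
−0.06·log₂(0.06) = 0.2435
−0.11·log₂(0.11) = 0.3503
−0.16·log₂(0.16) = 0.4230
−0.23·log₂(0.23) = 0.4877
Sum ≈ 2.6954 → 2.6954 bits.

2.6954 bits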